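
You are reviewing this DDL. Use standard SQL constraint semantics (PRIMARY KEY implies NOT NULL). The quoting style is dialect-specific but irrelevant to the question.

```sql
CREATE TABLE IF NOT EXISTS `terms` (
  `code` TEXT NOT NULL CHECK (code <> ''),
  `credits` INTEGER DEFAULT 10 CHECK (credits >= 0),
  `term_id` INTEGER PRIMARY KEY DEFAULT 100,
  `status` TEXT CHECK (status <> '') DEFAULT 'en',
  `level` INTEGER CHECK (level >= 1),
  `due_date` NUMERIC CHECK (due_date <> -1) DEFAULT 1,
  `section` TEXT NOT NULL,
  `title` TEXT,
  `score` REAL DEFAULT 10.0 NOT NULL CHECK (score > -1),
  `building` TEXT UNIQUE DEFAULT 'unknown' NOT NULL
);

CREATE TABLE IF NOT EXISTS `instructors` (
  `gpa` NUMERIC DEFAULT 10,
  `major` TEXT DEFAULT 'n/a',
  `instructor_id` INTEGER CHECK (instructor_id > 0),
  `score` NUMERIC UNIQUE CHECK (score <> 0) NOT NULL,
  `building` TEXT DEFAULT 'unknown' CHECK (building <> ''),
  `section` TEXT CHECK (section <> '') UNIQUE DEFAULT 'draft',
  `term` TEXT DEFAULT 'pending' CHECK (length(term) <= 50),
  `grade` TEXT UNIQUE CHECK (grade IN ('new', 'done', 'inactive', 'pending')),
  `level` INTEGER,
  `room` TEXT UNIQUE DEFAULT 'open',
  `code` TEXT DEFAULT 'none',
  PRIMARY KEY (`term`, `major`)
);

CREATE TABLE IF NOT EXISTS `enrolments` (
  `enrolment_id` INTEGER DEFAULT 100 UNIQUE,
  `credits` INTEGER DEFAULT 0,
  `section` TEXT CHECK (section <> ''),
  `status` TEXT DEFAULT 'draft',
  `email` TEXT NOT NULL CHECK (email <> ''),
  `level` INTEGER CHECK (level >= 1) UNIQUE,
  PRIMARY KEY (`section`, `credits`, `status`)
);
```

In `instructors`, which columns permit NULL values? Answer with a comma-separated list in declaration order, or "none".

gpa, instructor_id, building, section, grade, level, room, code

- gpa: DEFAULT only fills an omitted column; an explicit NULL is still allowed → nullable.
- major: part of the PRIMARY KEY, which implies NOT NULL → not nullable.
- instructor_id: CHECK does not forbid NULL (a CHECK constraint passes when its expression is NULL) → nullable.
- score: declared NOT NULL → not nullable.
- building: CHECK does not forbid NULL (a CHECK constraint passes when its expression is NULL) → nullable.
- section: CHECK does not forbid NULL (a CHECK constraint passes when its expression is NULL) → nullable.
- term: part of the PRIMARY KEY, which implies NOT NULL → not nullable.
- grade: CHECK does not forbid NULL (a CHECK constraint passes when its expression is NULL) → nullable.
- level: no NOT NULL constraint applies → nullable.
- room: UNIQUE does not imply NOT NULL → nullable.
- code: DEFAULT only fills an omitted column; an explicit NULL is still allowed → nullable.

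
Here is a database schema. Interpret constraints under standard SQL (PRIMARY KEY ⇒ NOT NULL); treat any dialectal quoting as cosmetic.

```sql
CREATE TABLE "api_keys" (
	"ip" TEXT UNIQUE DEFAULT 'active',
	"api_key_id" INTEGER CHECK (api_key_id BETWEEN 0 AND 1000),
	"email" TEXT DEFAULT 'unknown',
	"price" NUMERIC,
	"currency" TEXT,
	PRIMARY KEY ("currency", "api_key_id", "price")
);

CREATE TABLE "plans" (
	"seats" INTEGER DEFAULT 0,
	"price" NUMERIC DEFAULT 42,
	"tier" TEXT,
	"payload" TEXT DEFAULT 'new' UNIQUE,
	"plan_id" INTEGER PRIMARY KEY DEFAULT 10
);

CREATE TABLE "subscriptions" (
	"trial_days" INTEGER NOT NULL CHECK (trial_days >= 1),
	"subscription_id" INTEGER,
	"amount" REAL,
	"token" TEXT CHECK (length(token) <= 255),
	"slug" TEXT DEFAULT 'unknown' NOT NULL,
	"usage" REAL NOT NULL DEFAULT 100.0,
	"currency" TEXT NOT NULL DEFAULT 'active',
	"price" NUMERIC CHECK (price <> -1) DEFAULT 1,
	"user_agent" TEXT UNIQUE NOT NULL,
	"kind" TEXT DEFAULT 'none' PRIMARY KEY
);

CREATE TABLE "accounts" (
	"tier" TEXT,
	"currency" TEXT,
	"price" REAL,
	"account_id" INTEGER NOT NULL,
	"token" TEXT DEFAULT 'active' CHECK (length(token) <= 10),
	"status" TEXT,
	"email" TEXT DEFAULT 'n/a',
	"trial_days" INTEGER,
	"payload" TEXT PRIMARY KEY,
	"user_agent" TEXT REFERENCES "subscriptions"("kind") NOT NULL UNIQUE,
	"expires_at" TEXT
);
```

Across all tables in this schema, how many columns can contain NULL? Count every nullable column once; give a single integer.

18

api_keys: 2 nullable (ip, email — PK (currency, api_key_id, price) and explicit NOT NULL columns excluded).
plans: 4 nullable (seats, price, tier, payload — PK (plan_id) and explicit NOT NULL columns excluded).
subscriptions: 4 nullable (subscription_id, amount, token, price — PK (kind) and explicit NOT NULL columns excluded).
accounts: 8 nullable (tier, currency, price, token, status, email, trial_days, expires_at — PK (payload) and explicit NOT NULL columns excluded).
Total: 2 + 4 + 4 + 8 = 18.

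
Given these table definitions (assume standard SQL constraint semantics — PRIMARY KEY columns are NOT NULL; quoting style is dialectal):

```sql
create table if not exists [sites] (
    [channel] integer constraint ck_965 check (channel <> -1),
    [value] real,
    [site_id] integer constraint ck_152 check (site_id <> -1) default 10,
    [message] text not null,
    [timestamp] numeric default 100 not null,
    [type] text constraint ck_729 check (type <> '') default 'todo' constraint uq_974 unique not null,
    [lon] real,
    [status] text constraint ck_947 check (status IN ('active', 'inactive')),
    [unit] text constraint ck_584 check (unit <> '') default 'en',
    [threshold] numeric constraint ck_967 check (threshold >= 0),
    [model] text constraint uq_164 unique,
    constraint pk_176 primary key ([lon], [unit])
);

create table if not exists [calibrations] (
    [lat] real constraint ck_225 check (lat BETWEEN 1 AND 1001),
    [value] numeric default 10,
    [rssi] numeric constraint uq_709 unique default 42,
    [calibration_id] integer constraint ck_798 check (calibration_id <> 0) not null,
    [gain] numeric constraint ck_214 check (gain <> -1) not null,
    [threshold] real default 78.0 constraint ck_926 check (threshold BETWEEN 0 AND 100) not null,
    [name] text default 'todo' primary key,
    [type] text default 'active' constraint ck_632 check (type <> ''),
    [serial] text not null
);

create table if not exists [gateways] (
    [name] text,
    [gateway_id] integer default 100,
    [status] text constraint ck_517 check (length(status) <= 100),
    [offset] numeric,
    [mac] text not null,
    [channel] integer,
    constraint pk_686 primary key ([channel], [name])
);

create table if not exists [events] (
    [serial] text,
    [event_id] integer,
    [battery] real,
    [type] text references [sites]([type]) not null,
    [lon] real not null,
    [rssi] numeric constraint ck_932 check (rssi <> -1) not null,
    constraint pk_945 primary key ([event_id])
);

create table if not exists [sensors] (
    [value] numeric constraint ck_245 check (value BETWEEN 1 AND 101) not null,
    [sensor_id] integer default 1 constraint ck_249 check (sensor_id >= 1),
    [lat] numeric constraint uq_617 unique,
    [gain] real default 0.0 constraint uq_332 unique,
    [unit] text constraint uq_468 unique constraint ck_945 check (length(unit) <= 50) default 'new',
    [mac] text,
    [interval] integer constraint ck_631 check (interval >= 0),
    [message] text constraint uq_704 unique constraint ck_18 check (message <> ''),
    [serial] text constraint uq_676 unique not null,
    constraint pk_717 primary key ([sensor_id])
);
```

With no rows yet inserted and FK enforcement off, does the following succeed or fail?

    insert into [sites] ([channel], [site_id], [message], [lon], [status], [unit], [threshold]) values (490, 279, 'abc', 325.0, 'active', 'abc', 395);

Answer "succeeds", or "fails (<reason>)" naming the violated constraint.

succeeds

NOT NULL columns: lon is supplied; message is supplied; timestamp defaults to 100; type defaults to 'todo'; unit is supplied.
CHECK constraints: 490 satisfies (channel <> -1); 279 satisfies (site_id <> -1); 'active' satisfies (status IN ('active', 'inactive')); 'abc' satisfies (unit <> ''); 395 satisfies (threshold >= 0).
No constraint is violated.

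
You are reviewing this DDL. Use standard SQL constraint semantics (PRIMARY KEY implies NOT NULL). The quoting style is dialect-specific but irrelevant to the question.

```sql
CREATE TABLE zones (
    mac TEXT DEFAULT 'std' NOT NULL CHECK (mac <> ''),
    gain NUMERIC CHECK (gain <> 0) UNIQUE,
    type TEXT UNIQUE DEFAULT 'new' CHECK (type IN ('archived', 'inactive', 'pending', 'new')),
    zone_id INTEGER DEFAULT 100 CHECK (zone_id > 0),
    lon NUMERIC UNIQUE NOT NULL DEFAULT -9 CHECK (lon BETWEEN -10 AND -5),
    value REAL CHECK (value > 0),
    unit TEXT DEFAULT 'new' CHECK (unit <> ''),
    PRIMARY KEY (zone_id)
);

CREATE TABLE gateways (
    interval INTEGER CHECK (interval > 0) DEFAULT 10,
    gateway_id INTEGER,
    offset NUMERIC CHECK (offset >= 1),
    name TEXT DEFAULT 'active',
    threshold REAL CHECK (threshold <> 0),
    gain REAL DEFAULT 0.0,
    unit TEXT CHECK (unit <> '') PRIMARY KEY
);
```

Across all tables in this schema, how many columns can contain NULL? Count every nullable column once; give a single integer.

zones: 4 nullable (gain, type, value, unit — PK (zone_id) and explicit NOT NULL columns excluded).
gateways: 6 nullable (interval, gateway_id, offset, name, threshold, gain — PK (unit) and explicit NOT NULL columns excluded).
Total: 4 + 6 = 10.

10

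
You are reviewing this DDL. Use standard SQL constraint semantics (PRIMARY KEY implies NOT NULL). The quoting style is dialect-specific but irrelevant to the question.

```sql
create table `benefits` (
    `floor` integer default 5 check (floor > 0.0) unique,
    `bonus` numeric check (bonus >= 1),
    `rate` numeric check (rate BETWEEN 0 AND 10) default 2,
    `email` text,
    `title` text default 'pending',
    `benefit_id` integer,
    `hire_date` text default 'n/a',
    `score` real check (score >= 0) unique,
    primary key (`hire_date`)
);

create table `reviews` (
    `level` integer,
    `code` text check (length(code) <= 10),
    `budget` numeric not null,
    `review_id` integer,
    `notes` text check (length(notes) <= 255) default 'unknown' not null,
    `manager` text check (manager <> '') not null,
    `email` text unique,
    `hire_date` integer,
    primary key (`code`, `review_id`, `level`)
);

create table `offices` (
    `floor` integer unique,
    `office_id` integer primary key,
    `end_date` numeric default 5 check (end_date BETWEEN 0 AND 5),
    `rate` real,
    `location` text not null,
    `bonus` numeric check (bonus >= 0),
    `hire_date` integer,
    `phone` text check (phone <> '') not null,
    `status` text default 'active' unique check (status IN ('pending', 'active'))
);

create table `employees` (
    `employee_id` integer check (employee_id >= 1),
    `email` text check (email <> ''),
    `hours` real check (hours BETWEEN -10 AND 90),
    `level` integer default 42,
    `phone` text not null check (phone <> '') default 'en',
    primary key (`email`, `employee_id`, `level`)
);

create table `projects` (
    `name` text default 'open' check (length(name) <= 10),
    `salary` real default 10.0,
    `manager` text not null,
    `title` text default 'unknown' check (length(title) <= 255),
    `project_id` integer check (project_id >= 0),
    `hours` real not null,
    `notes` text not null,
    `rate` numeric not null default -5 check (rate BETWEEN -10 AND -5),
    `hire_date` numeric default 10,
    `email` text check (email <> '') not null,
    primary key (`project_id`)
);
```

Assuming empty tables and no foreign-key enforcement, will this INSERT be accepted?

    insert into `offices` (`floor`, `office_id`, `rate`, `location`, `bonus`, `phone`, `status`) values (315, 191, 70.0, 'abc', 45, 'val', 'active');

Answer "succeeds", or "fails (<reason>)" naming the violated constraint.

NOT NULL columns: location is supplied; office_id is supplied; phone is supplied.
CHECK constraints: 45 satisfies (bonus >= 0); 'val' satisfies (phone <> ''); 'active' satisfies (status IN ('pending', 'active')).
No constraint is violated.

succeeds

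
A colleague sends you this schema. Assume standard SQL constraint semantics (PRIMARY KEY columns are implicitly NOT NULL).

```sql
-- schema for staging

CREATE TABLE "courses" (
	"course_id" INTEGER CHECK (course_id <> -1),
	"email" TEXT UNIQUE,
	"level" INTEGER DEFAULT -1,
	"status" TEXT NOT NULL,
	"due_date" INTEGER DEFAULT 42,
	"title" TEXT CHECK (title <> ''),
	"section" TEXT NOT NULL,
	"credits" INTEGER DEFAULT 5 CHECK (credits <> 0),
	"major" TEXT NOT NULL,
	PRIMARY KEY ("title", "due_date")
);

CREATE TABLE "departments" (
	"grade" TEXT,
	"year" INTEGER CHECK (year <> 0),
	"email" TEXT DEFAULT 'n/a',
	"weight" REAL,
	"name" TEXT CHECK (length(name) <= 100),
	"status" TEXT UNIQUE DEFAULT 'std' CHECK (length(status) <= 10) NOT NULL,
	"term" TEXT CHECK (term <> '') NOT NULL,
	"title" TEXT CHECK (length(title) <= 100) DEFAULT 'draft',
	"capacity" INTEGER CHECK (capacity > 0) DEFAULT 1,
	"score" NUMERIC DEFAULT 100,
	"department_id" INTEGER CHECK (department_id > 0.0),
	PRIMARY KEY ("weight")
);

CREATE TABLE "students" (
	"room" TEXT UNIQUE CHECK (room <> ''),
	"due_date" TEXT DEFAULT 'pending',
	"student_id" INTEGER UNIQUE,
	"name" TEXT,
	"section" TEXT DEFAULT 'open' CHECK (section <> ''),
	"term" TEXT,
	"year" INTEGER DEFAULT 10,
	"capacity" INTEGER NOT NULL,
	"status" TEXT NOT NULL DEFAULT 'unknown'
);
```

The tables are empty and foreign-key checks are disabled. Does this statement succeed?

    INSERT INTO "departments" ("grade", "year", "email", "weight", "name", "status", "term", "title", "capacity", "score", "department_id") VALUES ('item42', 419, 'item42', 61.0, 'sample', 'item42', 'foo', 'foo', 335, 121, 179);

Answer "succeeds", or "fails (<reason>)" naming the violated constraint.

succeeds

NOT NULL columns: status is supplied; term is supplied; weight is supplied.
CHECK constraints: 419 satisfies (year <> 0); 'sample' satisfies (length(name) <= 100); 'item42' satisfies (length(status) <= 10); 'foo' satisfies (term <> ''); 'foo' satisfies (length(title) <= 100); 335 satisfies (capacity > 0); 179 satisfies (department_id > 0.0).
No constraint is violated.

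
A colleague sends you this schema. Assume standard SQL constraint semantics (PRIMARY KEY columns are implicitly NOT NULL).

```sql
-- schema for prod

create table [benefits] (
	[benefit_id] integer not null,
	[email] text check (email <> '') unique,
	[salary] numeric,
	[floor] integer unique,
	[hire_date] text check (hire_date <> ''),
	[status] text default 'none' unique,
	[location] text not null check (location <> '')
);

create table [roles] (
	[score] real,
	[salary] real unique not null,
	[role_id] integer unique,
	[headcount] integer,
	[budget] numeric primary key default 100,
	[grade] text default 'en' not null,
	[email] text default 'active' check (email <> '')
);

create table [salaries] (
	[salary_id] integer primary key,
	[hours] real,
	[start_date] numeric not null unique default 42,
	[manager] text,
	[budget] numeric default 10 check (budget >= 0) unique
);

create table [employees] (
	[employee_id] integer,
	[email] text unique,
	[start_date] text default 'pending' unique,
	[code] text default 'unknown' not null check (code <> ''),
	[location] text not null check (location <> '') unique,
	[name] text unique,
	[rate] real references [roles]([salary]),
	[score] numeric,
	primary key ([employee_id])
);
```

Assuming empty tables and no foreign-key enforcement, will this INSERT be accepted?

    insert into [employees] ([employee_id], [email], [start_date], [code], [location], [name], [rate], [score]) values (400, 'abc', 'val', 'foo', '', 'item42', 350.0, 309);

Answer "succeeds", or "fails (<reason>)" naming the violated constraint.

The value '' for location violates CHECK (location <> '').

fails (CHECK on location)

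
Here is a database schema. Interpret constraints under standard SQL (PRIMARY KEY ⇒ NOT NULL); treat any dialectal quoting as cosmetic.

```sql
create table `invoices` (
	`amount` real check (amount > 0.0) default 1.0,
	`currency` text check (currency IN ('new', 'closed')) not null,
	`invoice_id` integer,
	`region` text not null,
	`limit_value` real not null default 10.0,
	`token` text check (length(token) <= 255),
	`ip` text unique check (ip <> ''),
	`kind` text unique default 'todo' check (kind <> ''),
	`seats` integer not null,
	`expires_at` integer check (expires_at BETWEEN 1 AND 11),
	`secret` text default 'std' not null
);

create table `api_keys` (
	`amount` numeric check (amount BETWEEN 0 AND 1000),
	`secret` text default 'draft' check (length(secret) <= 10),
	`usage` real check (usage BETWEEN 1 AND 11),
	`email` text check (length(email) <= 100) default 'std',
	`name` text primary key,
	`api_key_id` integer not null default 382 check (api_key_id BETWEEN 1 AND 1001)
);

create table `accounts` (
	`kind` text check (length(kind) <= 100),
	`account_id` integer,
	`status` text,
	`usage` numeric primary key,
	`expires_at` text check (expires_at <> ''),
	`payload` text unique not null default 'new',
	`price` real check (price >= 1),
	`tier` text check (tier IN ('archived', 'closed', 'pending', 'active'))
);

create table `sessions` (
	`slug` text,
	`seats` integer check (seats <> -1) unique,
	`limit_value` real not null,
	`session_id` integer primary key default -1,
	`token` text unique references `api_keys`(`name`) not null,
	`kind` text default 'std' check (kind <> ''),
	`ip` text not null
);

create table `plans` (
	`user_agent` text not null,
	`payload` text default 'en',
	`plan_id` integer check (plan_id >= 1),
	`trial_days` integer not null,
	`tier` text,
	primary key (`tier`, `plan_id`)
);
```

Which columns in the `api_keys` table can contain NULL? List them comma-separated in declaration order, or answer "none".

amount, secret, usage, email

- amount: CHECK does not forbid NULL (a CHECK constraint passes when its expression is NULL) → nullable.
- secret: CHECK does not forbid NULL (a CHECK constraint passes when its expression is NULL) → nullable.
- usage: CHECK does not forbid NULL (a CHECK constraint passes when its expression is NULL) → nullable.
- email: CHECK does not forbid NULL (a CHECK constraint passes when its expression is NULL) → nullable.
- name: part of the PRIMARY KEY, which implies NOT NULL → not nullable.
- api_key_id: declared NOT NULL → not nullable.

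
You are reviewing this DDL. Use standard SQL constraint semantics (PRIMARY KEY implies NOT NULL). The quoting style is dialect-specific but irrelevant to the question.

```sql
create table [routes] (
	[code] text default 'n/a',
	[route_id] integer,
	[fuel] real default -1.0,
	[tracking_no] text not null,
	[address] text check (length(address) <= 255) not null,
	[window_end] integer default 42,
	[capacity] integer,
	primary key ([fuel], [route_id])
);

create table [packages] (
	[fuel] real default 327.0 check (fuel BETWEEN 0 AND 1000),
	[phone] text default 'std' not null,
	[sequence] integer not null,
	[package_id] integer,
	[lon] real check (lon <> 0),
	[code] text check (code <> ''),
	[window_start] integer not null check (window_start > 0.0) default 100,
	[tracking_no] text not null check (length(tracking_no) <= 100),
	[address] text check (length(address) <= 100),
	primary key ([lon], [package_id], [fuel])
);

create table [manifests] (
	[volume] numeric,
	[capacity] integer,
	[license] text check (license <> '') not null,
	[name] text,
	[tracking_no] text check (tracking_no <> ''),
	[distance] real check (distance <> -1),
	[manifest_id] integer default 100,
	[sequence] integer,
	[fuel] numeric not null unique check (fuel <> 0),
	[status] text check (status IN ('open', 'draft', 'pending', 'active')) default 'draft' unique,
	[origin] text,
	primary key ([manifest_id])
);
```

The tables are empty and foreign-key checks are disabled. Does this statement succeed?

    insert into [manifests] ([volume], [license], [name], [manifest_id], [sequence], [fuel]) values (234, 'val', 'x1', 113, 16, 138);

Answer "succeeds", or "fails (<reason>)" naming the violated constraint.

NOT NULL columns: fuel is supplied; license is supplied; manifest_id is supplied.
CHECK constraints: 'val' satisfies (license <> ''); 138 satisfies (fuel <> 0).
No constraint is violated.

succeeds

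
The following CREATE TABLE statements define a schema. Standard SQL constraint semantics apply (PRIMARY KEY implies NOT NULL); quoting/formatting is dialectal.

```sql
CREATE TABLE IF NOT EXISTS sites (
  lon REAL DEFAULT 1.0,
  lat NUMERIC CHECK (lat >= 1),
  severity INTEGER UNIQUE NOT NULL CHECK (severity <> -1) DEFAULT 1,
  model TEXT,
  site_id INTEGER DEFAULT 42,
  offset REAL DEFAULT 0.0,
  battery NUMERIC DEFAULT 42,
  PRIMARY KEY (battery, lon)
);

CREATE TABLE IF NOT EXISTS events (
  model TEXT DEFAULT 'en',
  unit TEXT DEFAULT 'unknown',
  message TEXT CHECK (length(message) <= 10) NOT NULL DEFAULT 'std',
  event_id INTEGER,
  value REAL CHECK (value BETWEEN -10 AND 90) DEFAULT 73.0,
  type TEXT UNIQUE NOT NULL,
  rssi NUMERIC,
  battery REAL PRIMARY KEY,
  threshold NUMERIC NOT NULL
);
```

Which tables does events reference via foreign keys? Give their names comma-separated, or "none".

none

No column in events has a REFERENCES clause.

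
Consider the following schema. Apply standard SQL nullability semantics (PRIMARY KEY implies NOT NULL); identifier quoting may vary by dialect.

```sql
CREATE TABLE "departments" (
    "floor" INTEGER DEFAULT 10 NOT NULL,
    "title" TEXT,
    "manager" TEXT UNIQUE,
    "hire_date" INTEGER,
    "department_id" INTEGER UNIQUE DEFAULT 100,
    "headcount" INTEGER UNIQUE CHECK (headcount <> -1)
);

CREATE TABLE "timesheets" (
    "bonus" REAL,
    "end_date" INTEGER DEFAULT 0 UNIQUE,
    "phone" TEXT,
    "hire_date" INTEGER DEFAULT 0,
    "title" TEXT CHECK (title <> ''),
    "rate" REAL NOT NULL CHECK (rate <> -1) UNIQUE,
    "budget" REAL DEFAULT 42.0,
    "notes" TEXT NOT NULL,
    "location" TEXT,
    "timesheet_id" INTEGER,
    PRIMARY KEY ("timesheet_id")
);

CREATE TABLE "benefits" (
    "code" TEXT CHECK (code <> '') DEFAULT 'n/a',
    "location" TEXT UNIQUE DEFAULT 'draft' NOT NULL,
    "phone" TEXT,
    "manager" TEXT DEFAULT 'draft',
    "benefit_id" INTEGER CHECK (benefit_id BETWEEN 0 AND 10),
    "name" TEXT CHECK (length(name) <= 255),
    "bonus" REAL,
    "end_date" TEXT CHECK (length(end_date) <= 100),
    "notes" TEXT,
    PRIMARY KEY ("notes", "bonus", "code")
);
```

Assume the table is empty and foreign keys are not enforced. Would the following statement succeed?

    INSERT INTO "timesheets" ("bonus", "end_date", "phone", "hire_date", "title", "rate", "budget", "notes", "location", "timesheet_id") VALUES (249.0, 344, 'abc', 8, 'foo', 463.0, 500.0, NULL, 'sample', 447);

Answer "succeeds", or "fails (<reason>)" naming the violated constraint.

fails (NOT NULL on notes)

notes is explicitly set to NULL, but notes is declared NOT NULL.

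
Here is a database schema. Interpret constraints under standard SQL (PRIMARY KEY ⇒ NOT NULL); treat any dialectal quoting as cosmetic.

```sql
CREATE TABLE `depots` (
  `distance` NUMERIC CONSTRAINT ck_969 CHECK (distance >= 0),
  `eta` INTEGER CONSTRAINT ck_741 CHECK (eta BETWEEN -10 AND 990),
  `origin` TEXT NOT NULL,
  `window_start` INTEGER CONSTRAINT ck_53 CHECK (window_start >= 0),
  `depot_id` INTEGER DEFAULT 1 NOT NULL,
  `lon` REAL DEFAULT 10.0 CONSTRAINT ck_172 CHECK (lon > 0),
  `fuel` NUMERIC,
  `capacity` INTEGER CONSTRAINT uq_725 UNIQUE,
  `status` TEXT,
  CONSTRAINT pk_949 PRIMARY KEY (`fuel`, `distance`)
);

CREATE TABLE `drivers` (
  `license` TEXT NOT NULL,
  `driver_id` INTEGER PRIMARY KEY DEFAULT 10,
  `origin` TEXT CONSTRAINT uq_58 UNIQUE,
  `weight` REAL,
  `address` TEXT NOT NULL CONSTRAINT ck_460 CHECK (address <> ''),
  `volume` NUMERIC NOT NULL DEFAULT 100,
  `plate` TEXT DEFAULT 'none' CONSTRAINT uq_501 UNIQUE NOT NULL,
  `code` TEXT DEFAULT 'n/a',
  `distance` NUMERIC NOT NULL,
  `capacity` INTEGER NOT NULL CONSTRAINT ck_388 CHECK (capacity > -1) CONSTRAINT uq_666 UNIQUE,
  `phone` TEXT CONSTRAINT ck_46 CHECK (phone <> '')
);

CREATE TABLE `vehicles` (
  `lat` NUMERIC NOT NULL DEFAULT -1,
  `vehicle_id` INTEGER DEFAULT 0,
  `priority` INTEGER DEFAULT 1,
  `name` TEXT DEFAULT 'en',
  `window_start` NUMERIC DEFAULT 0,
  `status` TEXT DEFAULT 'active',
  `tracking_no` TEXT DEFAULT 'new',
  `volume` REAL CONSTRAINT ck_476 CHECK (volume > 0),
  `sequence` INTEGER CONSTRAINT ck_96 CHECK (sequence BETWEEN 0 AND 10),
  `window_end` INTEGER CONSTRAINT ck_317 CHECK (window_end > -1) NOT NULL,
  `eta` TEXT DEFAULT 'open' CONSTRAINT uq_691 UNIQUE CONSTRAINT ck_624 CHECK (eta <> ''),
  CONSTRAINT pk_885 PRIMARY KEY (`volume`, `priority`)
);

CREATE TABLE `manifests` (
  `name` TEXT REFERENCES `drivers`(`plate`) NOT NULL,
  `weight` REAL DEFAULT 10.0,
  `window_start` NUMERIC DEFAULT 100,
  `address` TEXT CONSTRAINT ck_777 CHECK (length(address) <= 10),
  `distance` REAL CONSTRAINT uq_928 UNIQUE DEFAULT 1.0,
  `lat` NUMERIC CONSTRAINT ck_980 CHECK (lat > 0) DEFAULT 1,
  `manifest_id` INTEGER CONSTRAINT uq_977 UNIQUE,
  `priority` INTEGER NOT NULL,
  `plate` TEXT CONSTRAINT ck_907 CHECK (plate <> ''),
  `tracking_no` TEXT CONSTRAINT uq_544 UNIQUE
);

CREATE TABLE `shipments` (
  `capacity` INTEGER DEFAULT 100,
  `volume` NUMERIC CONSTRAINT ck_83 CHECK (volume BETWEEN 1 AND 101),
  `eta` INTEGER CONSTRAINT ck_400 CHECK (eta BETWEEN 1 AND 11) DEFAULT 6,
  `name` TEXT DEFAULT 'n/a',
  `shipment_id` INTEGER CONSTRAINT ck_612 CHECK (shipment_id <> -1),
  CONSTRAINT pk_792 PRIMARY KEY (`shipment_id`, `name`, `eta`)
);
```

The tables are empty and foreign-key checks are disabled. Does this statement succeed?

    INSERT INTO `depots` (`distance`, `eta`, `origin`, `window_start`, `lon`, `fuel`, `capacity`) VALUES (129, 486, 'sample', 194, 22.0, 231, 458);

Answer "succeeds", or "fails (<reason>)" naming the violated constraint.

succeeds

NOT NULL columns: depot_id defaults to 1; distance is supplied; fuel is supplied; origin is supplied.
CHECK constraints: 129 satisfies (distance >= 0); 486 satisfies (eta BETWEEN -10 AND 990); 194 satisfies (window_start >= 0); 22.0 satisfies (lon > 0).
No constraint is violated.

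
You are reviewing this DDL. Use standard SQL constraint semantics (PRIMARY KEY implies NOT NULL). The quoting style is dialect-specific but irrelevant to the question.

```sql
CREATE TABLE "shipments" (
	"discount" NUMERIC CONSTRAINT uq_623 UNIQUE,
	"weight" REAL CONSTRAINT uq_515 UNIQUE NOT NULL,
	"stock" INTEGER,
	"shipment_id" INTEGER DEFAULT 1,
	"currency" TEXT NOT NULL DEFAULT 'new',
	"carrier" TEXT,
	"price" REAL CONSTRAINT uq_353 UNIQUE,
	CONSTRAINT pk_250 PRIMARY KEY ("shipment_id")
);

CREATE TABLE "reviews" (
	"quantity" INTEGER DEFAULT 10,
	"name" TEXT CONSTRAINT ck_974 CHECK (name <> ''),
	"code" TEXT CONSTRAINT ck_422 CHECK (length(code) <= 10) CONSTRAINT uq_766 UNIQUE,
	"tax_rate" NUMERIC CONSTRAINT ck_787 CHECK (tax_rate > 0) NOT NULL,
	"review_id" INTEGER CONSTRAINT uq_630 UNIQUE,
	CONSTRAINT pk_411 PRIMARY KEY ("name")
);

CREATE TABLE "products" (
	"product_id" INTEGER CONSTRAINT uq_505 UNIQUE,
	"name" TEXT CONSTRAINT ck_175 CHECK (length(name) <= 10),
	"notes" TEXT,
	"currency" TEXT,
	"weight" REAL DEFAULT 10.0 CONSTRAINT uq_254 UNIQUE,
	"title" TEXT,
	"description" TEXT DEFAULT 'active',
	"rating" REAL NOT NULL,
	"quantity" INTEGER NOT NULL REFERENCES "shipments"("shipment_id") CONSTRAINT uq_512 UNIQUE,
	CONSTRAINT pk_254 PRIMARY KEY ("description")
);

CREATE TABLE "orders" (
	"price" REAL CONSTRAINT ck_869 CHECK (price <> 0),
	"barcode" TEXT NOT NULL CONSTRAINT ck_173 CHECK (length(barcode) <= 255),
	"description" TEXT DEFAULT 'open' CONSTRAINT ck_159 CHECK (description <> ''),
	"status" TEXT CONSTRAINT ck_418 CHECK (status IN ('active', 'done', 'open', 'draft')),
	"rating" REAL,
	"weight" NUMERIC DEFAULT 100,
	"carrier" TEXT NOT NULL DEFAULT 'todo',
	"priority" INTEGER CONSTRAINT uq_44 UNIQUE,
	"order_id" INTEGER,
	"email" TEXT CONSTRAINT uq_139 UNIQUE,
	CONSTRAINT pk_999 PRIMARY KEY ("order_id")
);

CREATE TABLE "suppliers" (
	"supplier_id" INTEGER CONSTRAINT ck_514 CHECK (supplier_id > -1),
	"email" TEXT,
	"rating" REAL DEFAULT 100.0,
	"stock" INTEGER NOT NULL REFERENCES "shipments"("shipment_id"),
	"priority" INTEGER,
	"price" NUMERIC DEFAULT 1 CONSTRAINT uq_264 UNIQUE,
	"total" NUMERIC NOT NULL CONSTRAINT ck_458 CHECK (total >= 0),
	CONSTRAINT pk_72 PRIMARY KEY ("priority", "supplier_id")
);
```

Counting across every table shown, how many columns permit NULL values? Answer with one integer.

23

shipments: 4 nullable (discount, stock, carrier, price — PK (shipment_id) and explicit NOT NULL columns excluded).
reviews: 3 nullable (quantity, code, review_id — PK (name) and explicit NOT NULL columns excluded).
products: 6 nullable (product_id, name, notes, currency, weight, title — PK (description) and explicit NOT NULL columns excluded).
orders: 7 nullable (price, description, status, rating, weight, priority, email — PK (order_id) and explicit NOT NULL columns excluded).
suppliers: 3 nullable (email, rating, price — PK (priority, supplier_id) and explicit NOT NULL columns excluded).
Total: 4 + 3 + 6 + 7 + 3 = 23.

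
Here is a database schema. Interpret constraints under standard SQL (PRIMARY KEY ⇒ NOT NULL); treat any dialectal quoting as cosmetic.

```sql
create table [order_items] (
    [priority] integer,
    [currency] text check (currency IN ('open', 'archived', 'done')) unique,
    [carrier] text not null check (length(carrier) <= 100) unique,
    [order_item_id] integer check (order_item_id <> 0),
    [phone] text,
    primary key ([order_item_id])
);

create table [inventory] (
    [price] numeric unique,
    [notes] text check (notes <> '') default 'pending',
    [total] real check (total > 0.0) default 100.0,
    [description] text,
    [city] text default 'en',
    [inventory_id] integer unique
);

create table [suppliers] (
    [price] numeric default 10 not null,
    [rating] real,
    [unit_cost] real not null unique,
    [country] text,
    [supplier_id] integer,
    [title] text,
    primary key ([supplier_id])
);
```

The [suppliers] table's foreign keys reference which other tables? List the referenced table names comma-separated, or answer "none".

No column in suppliers has a REFERENCES clause.

none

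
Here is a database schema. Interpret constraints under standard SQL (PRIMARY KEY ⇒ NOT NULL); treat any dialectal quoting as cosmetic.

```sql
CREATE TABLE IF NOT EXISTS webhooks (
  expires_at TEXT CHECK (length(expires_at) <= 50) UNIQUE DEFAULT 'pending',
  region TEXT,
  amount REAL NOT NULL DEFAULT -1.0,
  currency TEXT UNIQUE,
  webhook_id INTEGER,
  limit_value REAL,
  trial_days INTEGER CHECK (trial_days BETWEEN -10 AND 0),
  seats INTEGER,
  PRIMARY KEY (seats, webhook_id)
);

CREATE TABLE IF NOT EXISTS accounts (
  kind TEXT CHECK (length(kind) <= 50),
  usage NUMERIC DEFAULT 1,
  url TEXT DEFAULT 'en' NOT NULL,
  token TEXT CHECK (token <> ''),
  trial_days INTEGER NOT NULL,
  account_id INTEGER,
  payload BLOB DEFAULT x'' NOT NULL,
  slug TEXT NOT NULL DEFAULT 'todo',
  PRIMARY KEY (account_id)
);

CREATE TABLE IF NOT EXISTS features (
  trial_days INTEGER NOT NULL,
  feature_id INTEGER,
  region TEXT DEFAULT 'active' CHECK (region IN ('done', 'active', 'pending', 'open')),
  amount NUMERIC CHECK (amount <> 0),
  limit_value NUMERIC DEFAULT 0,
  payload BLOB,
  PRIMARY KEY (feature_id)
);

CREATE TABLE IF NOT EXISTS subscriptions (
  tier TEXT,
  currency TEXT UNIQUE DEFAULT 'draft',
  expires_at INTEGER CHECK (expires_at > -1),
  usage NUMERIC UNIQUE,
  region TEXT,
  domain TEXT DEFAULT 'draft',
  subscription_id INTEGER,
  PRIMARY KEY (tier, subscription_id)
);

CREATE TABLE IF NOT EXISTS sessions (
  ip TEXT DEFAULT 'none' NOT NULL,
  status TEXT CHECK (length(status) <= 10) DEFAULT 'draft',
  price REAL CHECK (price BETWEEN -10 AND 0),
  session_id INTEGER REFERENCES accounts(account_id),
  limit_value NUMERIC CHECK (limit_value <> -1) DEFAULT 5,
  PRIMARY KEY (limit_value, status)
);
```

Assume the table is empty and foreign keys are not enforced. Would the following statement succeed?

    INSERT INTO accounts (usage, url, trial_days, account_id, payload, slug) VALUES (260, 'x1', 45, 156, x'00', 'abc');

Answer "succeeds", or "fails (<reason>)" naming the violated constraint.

succeeds

NOT NULL columns: account_id is supplied; payload is supplied; slug is supplied; trial_days is supplied; url is supplied.
No constraint is violated.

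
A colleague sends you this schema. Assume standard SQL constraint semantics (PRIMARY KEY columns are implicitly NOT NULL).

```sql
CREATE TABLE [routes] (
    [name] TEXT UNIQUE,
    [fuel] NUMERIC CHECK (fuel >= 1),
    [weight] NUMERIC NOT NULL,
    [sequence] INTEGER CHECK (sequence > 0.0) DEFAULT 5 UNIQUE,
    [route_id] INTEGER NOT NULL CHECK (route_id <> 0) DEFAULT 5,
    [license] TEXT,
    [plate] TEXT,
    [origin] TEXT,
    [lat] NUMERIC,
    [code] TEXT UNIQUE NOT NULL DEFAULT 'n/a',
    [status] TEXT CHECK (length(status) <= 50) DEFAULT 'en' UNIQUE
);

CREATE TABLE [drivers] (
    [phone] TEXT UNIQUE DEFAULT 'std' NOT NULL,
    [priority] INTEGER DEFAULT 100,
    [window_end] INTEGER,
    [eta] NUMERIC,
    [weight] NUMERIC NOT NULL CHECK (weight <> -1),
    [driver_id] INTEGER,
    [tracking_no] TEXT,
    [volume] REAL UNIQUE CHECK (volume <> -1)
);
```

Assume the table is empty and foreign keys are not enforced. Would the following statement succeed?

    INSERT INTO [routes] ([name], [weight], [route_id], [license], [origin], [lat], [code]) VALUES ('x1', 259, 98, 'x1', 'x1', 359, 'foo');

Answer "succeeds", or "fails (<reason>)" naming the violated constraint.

NOT NULL columns: code is supplied; route_id is supplied; weight is supplied.
CHECK constraints: 98 satisfies (route_id <> 0).
No constraint is violated.

succeeds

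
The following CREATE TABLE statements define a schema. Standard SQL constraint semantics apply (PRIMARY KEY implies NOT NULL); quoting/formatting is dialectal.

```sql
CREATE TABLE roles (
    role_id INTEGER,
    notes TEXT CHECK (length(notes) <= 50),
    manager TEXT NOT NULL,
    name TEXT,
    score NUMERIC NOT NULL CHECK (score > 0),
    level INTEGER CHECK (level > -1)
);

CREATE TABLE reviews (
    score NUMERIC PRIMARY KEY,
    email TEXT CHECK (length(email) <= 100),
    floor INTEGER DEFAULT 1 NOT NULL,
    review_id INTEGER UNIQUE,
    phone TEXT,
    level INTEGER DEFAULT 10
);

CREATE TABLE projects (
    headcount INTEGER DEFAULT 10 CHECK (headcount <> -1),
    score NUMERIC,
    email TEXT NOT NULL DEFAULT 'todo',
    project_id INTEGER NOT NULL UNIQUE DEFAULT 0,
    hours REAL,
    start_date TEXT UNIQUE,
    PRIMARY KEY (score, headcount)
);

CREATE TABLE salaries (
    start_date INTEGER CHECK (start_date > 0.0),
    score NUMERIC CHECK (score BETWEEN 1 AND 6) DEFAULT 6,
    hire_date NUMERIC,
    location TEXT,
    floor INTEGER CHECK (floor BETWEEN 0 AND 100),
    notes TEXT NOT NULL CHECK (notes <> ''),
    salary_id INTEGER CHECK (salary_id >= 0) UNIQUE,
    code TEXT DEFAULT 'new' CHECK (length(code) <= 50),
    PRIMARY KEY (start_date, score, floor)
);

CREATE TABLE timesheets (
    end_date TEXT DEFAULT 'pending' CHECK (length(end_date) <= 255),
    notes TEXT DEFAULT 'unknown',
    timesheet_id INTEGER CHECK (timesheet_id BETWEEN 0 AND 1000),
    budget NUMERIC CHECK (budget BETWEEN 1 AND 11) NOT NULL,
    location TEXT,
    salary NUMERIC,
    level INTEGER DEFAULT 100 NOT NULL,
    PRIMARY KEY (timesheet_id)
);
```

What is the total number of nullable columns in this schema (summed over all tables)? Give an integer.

18

roles: 4 nullable (role_id, notes, name, level — PK none and explicit NOT NULL columns excluded).
reviews: 4 nullable (email, review_id, phone, level — PK (score) and explicit NOT NULL columns excluded).
projects: 2 nullable (hours, start_date — PK (score, headcount) and explicit NOT NULL columns excluded).
salaries: 4 nullable (hire_date, location, salary_id, code — PK (start_date, score, floor) and explicit NOT NULL columns excluded).
timesheets: 4 nullable (end_date, notes, location, salary — PK (timesheet_id) and explicit NOT NULL columns excluded).
Total: 4 + 4 + 2 + 4 + 4 = 18.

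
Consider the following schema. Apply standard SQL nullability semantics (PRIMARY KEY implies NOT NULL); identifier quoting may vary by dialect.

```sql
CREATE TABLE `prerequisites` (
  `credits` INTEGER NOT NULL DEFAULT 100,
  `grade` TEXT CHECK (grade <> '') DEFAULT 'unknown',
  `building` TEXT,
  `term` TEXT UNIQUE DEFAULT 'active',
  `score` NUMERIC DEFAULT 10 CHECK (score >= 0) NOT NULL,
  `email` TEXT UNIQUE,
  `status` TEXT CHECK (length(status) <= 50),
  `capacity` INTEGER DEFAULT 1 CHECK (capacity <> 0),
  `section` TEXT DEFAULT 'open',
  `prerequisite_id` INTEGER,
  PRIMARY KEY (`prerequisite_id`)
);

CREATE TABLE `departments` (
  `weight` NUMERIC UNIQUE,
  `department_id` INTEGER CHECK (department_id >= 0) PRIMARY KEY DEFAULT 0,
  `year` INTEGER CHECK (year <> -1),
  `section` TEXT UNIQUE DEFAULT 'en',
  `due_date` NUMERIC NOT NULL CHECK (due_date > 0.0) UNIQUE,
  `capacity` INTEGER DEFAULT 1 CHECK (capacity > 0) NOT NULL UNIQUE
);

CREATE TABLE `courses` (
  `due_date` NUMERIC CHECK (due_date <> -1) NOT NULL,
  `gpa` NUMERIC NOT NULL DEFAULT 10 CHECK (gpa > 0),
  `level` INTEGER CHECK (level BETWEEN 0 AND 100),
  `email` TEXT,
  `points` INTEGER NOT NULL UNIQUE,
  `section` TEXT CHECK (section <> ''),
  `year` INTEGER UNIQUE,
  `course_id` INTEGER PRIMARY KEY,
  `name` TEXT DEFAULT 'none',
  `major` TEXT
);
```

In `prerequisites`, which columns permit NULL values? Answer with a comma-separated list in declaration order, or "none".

- credits: declared NOT NULL → not nullable.
- grade: CHECK does not forbid NULL (a CHECK constraint passes when its expression is NULL) → nullable.
- building: no NOT NULL constraint applies → nullable.
- term: UNIQUE does not imply NOT NULL → nullable.
- score: declared NOT NULL → not nullable.
- email: UNIQUE does not imply NOT NULL → nullable.
- status: CHECK does not forbid NULL (a CHECK constraint passes when its expression is NULL) → nullable.
- capacity: CHECK does not forbid NULL (a CHECK constraint passes when its expression is NULL) → nullable.
- section: DEFAULT only fills an omitted column; an explicit NULL is still allowed → nullable.
- prerequisite_id: part of the PRIMARY KEY, which implies NOT NULL → not nullable.

grade, building, term, email, status, capacity, section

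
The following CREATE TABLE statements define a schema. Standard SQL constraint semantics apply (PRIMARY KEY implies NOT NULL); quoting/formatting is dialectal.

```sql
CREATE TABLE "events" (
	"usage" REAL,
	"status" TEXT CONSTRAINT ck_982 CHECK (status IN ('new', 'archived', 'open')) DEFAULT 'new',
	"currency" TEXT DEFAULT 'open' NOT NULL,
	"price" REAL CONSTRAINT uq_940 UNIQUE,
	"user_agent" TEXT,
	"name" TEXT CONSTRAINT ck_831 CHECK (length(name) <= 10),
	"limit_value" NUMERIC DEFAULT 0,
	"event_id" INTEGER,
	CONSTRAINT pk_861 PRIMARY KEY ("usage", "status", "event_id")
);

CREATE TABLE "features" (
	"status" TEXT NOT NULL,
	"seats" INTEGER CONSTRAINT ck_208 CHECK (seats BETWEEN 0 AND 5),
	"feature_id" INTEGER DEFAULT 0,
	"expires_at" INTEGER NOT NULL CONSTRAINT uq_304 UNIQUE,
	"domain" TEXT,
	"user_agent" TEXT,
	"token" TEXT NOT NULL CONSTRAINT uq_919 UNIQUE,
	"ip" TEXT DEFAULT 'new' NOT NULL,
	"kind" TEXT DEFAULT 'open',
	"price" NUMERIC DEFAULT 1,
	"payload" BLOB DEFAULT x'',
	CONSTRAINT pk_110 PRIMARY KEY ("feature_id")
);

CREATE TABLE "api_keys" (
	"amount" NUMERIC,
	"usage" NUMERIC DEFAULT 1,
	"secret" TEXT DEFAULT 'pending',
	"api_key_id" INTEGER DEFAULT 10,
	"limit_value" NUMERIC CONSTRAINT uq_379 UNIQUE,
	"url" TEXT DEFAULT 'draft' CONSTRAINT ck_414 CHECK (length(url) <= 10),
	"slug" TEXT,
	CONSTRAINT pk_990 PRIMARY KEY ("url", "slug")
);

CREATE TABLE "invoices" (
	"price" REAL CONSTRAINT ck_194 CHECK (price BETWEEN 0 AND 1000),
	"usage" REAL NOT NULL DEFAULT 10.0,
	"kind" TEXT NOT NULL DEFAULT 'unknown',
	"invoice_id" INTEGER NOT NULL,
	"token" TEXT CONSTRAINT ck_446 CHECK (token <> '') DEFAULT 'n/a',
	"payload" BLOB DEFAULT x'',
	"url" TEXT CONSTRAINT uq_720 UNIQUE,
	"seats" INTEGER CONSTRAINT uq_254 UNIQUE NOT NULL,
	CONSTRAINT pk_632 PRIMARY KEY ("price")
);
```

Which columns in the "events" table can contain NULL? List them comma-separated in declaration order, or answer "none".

- usage: part of the PRIMARY KEY, which implies NOT NULL → not nullable.
- status: part of the PRIMARY KEY, which implies NOT NULL → not nullable.
- currency: declared NOT NULL → not nullable.
- price: UNIQUE does not imply NOT NULL → nullable.
- user_agent: no NOT NULL constraint applies → nullable.
- name: CHECK does not forbid NULL (a CHECK constraint passes when its expression is NULL) → nullable.
- limit_value: DEFAULT only fills an omitted column; an explicit NULL is still allowed → nullable.
- event_id: part of the PRIMARY KEY, which implies NOT NULL → not nullable.

price, user_agent, name, limit_value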